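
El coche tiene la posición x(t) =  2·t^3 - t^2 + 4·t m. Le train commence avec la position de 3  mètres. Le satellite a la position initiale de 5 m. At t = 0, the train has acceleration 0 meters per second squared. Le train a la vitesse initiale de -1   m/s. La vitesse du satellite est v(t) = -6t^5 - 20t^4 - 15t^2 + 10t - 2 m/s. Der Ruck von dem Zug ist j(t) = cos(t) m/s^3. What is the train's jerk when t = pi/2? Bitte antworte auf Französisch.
Nous avons le jerk j(t) = cos(t). En substituant t = pi/2: j(pi/2) = 0.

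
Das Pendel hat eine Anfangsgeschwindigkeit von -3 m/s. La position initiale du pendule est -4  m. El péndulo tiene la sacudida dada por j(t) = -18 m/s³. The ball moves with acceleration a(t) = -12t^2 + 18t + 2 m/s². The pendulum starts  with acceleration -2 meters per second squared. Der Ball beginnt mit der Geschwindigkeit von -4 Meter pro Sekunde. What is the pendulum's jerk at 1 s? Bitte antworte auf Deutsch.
Mit j(t) = -18 und Einsetzen von t = 1, finden wir j = -18.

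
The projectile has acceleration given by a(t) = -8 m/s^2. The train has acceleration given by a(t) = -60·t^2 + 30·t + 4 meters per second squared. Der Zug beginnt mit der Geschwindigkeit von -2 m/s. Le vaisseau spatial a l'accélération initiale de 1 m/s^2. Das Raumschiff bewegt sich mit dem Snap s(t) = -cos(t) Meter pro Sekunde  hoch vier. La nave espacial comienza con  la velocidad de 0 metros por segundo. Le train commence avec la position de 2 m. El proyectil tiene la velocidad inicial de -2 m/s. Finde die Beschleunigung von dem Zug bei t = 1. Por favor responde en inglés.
Using a(t) = -60·t^2 + 30·t + 4 and substituting t = 1, we find a = -26.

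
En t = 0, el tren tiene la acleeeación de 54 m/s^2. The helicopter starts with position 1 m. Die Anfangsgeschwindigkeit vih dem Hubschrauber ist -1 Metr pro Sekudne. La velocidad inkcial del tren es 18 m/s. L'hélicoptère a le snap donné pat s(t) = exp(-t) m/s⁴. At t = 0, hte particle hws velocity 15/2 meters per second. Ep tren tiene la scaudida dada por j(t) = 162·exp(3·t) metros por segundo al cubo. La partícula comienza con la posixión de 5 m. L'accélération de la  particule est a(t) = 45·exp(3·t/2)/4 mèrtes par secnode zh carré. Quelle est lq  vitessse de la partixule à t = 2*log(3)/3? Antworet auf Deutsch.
Um dies zu lösen, müssen wir 1 Integral unserer Gleichung für die Beschleunigung a(t) = 45·exp(3·t/2)/4 finden. Mit ∫a(t)dt und Anwendung von v(0) = 15/2, finden wir v(t) = 15·exp(3·t/2)/2. Aus der Gleichung für die Geschwindigkeit v(t) = 15·exp(3·t/2)/2, setzen wir t = 2*log(3)/3 ein und erhalten v = 45/2.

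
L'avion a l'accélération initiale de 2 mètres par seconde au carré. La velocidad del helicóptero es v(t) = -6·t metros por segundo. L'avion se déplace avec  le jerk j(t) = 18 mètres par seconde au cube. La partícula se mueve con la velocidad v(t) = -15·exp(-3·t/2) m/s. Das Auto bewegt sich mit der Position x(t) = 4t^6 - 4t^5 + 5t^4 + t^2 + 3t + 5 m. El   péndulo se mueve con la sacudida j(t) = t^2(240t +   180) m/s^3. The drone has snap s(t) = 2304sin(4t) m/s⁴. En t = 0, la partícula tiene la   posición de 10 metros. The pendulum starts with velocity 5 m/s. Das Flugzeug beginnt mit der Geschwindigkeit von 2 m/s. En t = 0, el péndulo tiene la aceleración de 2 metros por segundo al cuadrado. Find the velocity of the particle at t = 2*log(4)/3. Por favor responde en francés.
En utilisant v(t) = -15·exp(-3·t/2) et en substituant t = 2*log(4)/3, nous trouvons v = -15/4.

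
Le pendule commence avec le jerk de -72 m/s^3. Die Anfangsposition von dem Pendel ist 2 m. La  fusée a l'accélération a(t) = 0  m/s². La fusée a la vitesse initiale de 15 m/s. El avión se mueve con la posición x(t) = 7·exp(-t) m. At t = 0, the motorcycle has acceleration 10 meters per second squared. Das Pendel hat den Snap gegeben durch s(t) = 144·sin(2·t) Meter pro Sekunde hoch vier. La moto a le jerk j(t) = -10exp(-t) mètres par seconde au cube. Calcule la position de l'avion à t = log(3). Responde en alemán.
Aus der Gleichung für die Position x(t) = 7·exp(-t), setzen wir t = log(3) ein und erhalten x = 7/3.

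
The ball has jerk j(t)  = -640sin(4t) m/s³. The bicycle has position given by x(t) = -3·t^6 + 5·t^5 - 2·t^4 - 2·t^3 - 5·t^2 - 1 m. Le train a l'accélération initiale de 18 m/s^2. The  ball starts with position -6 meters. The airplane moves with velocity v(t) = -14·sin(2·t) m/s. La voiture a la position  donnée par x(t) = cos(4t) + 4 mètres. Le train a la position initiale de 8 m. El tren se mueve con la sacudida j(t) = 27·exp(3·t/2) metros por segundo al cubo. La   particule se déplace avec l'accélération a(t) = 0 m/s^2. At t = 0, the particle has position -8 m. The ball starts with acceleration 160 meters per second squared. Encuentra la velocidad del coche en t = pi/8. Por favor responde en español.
Partiendo de la posición x(t) = cos(4·t) + 4, tomamos 1 derivada. La derivada de la posición da la velocidad: v(t) = -4·sin(4·t). Usando v(t) = -4·sin(4·t) y sustituyendo t = pi/8, encontramos v = -4.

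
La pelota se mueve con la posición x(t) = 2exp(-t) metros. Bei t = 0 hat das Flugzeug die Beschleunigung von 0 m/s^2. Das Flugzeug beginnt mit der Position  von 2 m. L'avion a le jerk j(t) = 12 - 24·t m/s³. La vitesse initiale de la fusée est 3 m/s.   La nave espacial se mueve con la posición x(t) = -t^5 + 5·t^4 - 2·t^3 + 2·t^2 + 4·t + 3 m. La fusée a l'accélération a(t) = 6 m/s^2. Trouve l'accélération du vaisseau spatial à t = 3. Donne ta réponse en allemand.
Ausgehend von der Position x(t) = -t^5 + 5·t^4 - 2·t^3 + 2·t^2 + 4·t + 3, nehmen wir 2 Ableitungen. Mit d/dt von x(t) finden wir v(t) = -5·t^4 + 20·t^3 - 6·t^2 + 4·t + 4. Mit d/dt von v(t) finden wir a(t) = -20·t^3 + 60·t^2 - 12·t + 4. Mit a(t) = -20·t^3 + 60·t^2 - 12·t + 4 und Einsetzen von t = 3, finden wir a = -32.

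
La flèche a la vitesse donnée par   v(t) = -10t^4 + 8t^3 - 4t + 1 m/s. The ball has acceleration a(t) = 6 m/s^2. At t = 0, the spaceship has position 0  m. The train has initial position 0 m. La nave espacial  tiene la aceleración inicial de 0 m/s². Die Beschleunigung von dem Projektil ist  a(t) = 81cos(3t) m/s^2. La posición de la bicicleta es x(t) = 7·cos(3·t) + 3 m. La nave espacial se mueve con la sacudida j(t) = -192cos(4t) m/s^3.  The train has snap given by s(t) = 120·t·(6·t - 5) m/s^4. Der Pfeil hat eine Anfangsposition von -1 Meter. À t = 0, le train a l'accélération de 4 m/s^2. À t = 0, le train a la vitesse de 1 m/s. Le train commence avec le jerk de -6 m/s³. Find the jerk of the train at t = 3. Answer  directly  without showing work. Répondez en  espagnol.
La respuesta es 3774.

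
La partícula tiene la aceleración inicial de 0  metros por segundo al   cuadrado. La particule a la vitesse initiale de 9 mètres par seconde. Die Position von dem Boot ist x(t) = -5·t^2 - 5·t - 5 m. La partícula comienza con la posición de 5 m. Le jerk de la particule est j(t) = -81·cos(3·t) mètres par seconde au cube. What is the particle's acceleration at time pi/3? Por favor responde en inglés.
We need to integrate our jerk equation j(t) = -81·cos(3·t) 1 time. Integrating jerk and using the initial condition a(0) = 0, we get a(t) = -27·sin(3·t). We have acceleration a(t) = -27·sin(3·t). Substituting t = pi/3: a(pi/3) = 0.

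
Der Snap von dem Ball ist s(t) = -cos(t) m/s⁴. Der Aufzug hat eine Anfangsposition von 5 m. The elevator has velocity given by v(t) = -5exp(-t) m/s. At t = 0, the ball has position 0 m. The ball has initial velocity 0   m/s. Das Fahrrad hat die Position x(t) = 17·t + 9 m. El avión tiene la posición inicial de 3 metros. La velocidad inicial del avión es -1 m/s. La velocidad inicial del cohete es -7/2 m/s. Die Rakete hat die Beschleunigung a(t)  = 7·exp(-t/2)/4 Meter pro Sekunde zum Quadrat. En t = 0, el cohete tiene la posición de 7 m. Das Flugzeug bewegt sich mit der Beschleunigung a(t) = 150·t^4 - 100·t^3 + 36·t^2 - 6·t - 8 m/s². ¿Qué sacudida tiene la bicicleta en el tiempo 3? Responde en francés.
En partant de la position x(t) = 17·t + 9, nous prenons 3 dérivées. La dérivée de la position donne la vitesse: v(t) = 17. En dérivant la vitesse, nous obtenons l'accélération: a(t) = 0. La dérivée de l'accélération donne le jerk: j(t) = 0. Nous avons le jerk j(t) = 0. En substituant t = 3: j(3) = 0.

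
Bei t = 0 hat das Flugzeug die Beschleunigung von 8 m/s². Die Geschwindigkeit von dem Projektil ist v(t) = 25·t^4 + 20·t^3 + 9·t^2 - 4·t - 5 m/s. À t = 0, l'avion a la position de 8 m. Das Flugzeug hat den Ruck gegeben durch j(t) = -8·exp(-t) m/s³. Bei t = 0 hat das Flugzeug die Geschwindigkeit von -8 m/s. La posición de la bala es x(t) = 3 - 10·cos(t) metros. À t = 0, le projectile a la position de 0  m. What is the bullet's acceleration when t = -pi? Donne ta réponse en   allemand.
Ausgehend von der Position x(t) = 3 - 10·cos(t), nehmen wir 2 Ableitungen. Durch Ableiten von der Position erhalten wir die Geschwindigkeit: v(t) = 10·sin(t). Durch Ableiten von der Geschwindigkeit erhalten wir die Beschleunigung: a(t) = 10·cos(t). Aus der Gleichung für die Beschleunigung a(t) = 10·cos(t), setzen wir t = -pi ein und erhalten a = -10.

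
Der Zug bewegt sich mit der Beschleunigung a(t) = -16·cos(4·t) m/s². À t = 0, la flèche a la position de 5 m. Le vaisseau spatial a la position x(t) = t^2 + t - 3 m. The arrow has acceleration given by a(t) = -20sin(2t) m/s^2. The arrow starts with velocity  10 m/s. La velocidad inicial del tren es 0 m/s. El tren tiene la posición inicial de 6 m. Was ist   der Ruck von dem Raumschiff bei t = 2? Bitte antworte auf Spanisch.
Partiendo de la posición x(t) = t^2 + t - 3, tomamos 3 derivadas. Derivando la posición, obtenemos la velocidad: v(t) = 2·t + 1. Tomando d/dt de v(t), encontramos a(t) = 2. Derivando la aceleración, obtenemos la sacudida: j(t) = 0. Tenemos la sacudida j(t) = 0. Sustituyendo t = 2: j(2) = 0.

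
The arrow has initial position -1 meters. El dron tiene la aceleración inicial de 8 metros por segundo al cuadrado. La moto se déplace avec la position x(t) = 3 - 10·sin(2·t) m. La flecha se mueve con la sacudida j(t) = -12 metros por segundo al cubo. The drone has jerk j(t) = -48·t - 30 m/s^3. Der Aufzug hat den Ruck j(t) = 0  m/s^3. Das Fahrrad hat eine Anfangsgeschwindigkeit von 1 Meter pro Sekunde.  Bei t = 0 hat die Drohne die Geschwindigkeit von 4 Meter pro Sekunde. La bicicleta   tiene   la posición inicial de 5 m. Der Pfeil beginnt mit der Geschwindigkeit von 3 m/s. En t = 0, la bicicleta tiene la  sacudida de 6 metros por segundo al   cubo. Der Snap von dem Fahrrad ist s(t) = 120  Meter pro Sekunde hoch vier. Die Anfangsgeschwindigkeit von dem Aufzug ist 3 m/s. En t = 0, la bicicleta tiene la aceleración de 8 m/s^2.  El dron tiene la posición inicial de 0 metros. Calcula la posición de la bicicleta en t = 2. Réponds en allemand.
Wir müssen die Stammfunktion unserer Gleichung für den Snap s(t) = 120 4-mal finden. Mit ∫s(t)dt und Anwendung von j(0) = 6, finden wir j(t) = 120·t + 6. Die Stammfunktion von dem Ruck ist die Beschleunigung. Mit a(0) = 8 erhalten wir a(t) = 60·t^2 + 6·t + 8. Mit ∫a(t)dt und Anwendung von v(0) = 1, finden wir v(t) = 20·t^3 + 3·t^2 + 8·t + 1. Die Stammfunktion von der Geschwindigkeit, mit x(0) = 5, ergibt die Position: x(t) = 5·t^4 + t^3 + 4·t^2 + t + 5. Wir haben die Position x(t) = 5·t^4 + t^3 + 4·t^2 + t + 5. Durch Einsetzen von t = 2: x(2) = 111.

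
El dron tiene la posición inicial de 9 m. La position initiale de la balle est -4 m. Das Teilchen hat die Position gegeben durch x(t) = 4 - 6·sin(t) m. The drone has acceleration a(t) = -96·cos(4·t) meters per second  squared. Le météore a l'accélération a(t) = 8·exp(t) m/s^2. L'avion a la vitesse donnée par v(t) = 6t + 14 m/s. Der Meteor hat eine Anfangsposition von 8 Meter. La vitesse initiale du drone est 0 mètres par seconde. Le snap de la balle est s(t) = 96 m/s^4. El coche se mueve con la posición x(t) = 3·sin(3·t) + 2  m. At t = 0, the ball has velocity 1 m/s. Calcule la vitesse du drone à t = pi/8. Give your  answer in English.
To find the answer, we compute 1 integral of a(t) = -96·cos(4·t). The integral of acceleration is velocity. Using v(0) = 0, we get v(t) = -24·sin(4·t). We have velocity v(t) = -24·sin(4·t). Substituting t = pi/8: v(pi/8) = -24.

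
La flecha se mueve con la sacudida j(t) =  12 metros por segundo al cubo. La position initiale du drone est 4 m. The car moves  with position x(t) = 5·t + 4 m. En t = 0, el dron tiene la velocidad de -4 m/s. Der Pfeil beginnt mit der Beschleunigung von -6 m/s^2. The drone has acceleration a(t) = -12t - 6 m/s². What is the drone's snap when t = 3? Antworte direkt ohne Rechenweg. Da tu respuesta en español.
En t = 3, s = 0.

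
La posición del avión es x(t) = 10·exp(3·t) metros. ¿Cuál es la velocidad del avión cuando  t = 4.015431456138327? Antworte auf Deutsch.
Ausgehend von der Position x(t) = 10·exp(3·t), nehmen wir 1 Ableitung. Mit d/dt von x(t) finden wir v(t) = 30·exp(3·t). Wir haben die Geschwindigkeit v(t) = 30·exp(3·t). Durch Einsetzen von t = 4.015431456138327: v(4.015431456138327) = 5113996.49815833.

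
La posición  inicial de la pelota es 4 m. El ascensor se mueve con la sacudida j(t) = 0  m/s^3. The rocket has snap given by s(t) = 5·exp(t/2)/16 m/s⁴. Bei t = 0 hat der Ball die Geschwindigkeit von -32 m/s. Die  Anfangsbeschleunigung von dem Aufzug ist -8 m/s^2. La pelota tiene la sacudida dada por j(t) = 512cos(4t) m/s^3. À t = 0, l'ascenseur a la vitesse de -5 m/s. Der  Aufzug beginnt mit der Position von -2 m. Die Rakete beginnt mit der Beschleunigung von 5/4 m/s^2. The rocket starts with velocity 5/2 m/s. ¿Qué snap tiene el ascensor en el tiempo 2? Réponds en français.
Pour résoudre ceci, nous devons prendre 1 dérivée de notre équation du jerk j(t) = 0. La dérivée du jerk donne le snap: s(t) = 0. En utilisant s(t) = 0 et en substituant t = 2, nous trouvons s = 0.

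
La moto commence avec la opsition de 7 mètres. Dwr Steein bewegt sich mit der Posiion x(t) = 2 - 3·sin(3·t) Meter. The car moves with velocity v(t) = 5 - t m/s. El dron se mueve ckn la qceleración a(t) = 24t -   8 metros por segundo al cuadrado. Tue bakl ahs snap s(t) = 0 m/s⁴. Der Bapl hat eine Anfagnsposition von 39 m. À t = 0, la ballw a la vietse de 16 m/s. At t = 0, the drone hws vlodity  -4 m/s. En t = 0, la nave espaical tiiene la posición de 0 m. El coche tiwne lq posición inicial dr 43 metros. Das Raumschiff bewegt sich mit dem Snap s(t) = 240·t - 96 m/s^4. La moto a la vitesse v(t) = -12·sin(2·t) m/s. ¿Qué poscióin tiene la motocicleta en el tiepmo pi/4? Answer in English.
We need to integrate our velocity equation v(t) = -12·sin(2·t) 1 time. Finding the integral of v(t) and using x(0) = 7: x(t) = 6·cos(2·t) + 1. Using x(t) = 6·cos(2·t) + 1 and substituting t = pi/4, we find x = 1.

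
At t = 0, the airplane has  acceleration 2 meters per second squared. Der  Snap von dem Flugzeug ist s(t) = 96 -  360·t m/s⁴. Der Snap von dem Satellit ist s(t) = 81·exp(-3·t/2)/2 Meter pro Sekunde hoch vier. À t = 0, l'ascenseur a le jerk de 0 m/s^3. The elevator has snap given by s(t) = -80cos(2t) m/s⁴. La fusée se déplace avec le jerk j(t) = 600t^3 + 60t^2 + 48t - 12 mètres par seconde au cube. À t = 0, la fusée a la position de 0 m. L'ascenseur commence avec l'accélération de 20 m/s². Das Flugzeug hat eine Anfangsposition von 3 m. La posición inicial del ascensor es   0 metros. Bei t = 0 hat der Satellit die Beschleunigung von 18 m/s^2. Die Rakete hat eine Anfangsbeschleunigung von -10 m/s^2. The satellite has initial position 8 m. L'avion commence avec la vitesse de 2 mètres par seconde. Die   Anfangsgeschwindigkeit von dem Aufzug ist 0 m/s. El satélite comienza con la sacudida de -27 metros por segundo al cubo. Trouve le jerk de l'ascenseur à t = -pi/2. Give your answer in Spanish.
Necesitamos integrar nuestra ecuación del snap s(t) = -80·cos(2·t) 1 vez. La antiderivada del snap es la sacudida. Usando j(0) = 0, obtenemos j(t) = -40·sin(2·t). Usando j(t) = -40·sin(2·t) y sustituyendo t = -pi/2, encontramos j = 0.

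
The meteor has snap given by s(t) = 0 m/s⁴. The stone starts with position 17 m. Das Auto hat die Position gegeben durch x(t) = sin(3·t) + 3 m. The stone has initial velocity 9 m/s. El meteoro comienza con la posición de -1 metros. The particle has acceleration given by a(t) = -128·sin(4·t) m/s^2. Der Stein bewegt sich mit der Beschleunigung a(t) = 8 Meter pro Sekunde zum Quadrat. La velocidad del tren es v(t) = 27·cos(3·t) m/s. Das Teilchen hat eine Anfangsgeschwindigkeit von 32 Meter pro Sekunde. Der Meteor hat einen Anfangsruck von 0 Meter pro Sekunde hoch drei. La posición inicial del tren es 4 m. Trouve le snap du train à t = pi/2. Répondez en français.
Pour résoudre ceci, nous devons prendre 3 dérivées de notre équation de la vitesse v(t) = 27·cos(3·t). La dérivée de la vitesse donne l'accélération: a(t) = -81·sin(3·t). La dérivée de l'accélération donne le jerk: j(t) = -243·cos(3·t). En dérivant le jerk, nous obtenons le snap: s(t) = 729·sin(3·t). En utilisant s(t) = 729·sin(3·t) et en substituant t = pi/2, nous trouvons s = -729.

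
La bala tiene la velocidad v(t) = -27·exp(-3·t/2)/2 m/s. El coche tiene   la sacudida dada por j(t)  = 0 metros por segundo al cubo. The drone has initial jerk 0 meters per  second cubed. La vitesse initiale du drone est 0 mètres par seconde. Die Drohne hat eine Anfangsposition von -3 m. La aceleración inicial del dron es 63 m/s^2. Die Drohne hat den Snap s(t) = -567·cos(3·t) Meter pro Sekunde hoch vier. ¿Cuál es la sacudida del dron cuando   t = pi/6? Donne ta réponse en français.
En partant du snap s(t) = -567·cos(3·t), nous prenons 1 primitive. En intégrant le snap et en utilisant la condition initiale j(0) = 0, nous obtenons j(t) = -189·sin(3·t). De l'équation du jerk j(t) = -189·sin(3·t), nous substituons t = pi/6 pour obtenir j = -189.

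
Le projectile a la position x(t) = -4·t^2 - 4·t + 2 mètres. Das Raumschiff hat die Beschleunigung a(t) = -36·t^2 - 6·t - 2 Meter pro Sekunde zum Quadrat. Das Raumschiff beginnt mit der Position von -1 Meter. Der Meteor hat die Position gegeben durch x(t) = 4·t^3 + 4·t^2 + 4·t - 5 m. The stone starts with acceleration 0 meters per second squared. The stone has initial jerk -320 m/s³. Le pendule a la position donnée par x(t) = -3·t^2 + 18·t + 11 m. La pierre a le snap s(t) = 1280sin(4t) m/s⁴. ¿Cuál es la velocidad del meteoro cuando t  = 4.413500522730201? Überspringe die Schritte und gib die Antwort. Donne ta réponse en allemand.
Bei t = 4.413500522730201, v = 273.055846551519.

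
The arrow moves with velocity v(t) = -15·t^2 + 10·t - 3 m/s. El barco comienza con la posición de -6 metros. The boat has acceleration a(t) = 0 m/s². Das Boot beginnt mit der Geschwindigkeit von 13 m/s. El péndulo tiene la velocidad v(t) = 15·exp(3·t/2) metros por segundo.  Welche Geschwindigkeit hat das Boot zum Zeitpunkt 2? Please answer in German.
Um dies zu lösen, müssen wir 1 Stammfunktion unserer Gleichung für die Beschleunigung a(t) = 0 finden. Die Stammfunktion von der Beschleunigung, mit v(0) = 13, ergibt die Geschwindigkeit: v(t) = 13. Aus der Gleichung für die Geschwindigkeit v(t) = 13, setzen wir t = 2 ein und erhalten v = 13.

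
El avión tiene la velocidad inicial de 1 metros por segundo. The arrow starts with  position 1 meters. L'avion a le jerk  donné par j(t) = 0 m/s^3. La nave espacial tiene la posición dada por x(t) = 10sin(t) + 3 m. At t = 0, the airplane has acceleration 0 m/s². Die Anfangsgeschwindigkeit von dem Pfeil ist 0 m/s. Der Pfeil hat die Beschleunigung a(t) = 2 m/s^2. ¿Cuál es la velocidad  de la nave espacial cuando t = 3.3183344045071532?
Para resolver esto, necesitamos tomar 1 derivada de nuestra ecuación de la posición x(t) = 10·sin(t) + 3. La derivada de la posición da la velocidad: v(t) = 10·cos(t). Tenemos la velocidad v(t) = 10·cos(t). Sustituyendo t = 3.3183344045071532: v(3.3183344045071532) = -9.84421792369659.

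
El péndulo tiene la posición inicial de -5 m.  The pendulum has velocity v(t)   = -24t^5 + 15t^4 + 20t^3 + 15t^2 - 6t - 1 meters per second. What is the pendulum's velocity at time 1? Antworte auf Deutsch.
Mit v(t) = -24·t^5 + 15·t^4 + 20·t^3 + 15·t^2 - 6·t - 1 und Einsetzen von t = 1, finden wir v = 19.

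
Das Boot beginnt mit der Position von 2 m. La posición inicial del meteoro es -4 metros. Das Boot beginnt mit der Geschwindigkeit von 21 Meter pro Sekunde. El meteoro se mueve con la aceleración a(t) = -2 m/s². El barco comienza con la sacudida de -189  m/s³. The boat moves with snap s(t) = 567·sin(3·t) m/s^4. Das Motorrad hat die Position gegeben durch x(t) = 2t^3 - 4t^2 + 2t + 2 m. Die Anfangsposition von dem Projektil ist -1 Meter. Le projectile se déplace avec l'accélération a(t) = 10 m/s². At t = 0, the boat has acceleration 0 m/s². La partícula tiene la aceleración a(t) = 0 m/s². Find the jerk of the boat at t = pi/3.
To solve this, we need to take 1 integral of our snap equation s(t) = 567·sin(3·t). Finding the antiderivative of s(t) and using j(0) = -189: j(t) = -189·cos(3·t). From the given jerk equation j(t) = -189·cos(3·t), we substitute t = pi/3 to get j = 189.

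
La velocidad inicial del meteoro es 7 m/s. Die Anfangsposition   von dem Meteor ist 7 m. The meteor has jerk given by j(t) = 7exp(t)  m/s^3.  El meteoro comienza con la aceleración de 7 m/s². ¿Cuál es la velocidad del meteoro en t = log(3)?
Necesitamos integrar nuestra ecuación de la sacudida j(t) = 7·exp(t) 2 veces. La antiderivada de la sacudida es la aceleración. Usando a(0) = 7, obtenemos a(t) = 7·exp(t). Integrando la aceleración y usando la condición inicial v(0) = 7, obtenemos v(t) = 7·exp(t). De la ecuación de la velocidad v(t) = 7·exp(t), sustituimos t = log(3) para obtener v = 21.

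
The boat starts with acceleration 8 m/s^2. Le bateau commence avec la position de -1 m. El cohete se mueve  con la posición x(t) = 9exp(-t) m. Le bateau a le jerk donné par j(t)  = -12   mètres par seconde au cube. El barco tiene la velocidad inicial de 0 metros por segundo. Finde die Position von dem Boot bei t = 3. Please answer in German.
Um dies zu lösen, müssen wir 3 Integrale unserer Gleichung für den Ruck j(t) = -12 finden. Mit ∫j(t)dt und Anwendung von a(0) = 8, finden wir a(t) = 8 - 12·t. Das Integral von der Beschleunigung, mit v(0) = 0, ergibt die Geschwindigkeit: v(t) = 2·t·(4 - 3·t). Mit ∫v(t)dt und Anwendung von x(0) = -1, finden wir x(t) = -2·t^3 + 4·t^2 - 1. Wir haben die Position x(t) = -2·t^3 + 4·t^2 - 1. Durch Einsetzen von t = 3: x(3) = -19.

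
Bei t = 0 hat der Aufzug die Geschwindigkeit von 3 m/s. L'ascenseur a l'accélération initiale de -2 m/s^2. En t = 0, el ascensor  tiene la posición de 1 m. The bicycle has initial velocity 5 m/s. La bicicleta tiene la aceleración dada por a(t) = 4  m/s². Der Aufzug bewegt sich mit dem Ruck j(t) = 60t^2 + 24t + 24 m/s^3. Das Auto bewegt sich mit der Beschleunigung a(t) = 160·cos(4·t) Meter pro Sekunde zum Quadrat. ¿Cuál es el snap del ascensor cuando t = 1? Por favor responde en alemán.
Wir müssen unsere Gleichung für den Ruck j(t) = 60·t^2 + 24·t + 24 1-mal ableiten. Durch Ableiten von dem Ruck erhalten wir den Snap: s(t) = 120·t + 24. Aus der Gleichung für den Snap s(t) = 120·t + 24, setzen wir t = 1 ein und erhalten s = 144.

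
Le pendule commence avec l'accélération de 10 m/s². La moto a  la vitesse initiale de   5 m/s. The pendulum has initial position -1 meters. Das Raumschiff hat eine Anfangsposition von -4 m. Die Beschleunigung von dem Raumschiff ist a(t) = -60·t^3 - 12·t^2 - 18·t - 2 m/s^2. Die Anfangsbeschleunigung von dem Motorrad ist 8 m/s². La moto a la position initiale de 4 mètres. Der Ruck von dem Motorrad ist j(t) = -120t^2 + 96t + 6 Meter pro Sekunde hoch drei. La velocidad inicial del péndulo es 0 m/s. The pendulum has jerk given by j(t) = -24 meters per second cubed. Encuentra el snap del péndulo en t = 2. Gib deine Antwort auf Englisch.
To solve this, we need to take 1 derivative of our jerk equation j(t) = -24. Taking d/dt of j(t), we find s(t) = 0. Using s(t) = 0 and substituting t = 2, we find s = 0.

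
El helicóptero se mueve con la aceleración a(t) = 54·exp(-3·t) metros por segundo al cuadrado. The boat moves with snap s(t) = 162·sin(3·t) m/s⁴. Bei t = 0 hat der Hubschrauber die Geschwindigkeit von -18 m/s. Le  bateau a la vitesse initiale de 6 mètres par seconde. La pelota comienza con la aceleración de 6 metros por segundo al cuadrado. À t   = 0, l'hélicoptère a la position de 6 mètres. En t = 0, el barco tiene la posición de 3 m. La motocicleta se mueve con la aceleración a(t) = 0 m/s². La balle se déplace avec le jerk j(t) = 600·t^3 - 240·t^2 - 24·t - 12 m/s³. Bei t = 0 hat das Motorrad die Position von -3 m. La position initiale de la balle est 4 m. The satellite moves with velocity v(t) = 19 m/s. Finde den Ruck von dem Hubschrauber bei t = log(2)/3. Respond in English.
We must differentiate our acceleration equation a(t) = 54·exp(-3·t) 1 time. Differentiating acceleration, we get jerk: j(t) = -162·exp(-3·t). We have jerk j(t) = -162·exp(-3·t). Substituting t = log(2)/3: j(log(2)/3) = -81.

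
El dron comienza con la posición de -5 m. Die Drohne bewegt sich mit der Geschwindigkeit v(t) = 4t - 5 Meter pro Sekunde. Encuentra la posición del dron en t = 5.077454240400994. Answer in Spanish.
Partiendo de la velocidad v(t) = 4·t - 5, tomamos 1 integral. La antiderivada de la velocidad, con x(0) = -5, da la posición: x(t) = 2·t^2 - 5·t - 5. Tenemos la posición x(t) = 2·t^2 - 5·t - 5. Sustituyendo t = 5.077454240400994: x(5.077454240400994) = 21.1738119247271.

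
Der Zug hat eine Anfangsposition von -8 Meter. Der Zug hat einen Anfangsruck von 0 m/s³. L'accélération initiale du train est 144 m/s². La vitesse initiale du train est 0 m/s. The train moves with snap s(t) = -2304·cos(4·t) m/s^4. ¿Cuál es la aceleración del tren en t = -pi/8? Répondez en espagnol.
Necesitamos integrar nuestra ecuación del snap s(t) = -2304·cos(4·t) 2 veces. Tomando ∫s(t)dt y aplicando j(0) = 0, encontramos j(t) = -576·sin(4·t). Tomando ∫j(t)dt y aplicando a(0) = 144, encontramos a(t) = 144·cos(4·t). Usando a(t) = 144·cos(4·t) y sustituyendo t = -pi/8, encontramos a = 0.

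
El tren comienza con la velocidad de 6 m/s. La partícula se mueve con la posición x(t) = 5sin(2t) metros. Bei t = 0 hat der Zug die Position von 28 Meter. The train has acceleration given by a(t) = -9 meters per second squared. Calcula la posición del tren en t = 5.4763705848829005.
Necesitamos integrar nuestra ecuación de la aceleración a(t) = -9 2 veces. Tomando ∫a(t)dt y aplicando v(0) = 6, encontramos v(t) = 6 - 9·t. Integrando la velocidad y usando la condición inicial x(0) = 28, obtenemos x(t) = -9·t^2/2 + 6·t + 28. Usando x(t) = -9·t^2/2 + 6·t + 28 y sustituyendo t = 5.4763705848829005, encontramos x = -74.0996330140707.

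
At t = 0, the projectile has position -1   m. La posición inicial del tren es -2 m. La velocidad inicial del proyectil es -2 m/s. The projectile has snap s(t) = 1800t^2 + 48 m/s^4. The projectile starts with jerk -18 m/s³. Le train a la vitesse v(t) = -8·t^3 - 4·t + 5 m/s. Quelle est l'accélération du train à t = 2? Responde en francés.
En partant de la vitesse v(t) = -8·t^3 - 4·t + 5, nous prenons 1 dérivée. En dérivant la vitesse, nous obtenons l'accélération: a(t) = -24·t^2 - 4. De l'équation de l'accélération a(t) = -24·t^2 - 4, nous substituons t = 2 pour obtenir a = -100.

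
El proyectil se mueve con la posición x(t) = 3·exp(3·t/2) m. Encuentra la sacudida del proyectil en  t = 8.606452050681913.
Para resolver esto, necesitamos tomar 3 derivadas de nuestra ecuación de la posición x(t) = 3·exp(3·t/2). La derivada de la posición da la velocidad: v(t) = 9·exp(3·t/2)/2. La derivada de la velocidad da la aceleración: a(t) = 27·exp(3·t/2)/4. Tomando d/dt de a(t), encontramos j(t) = 81·exp(3·t/2)/8. Usando j(t) = 81·exp(3·t/2)/8 y sustituyendo t = 8.606452050681913, encontramos j = 4092578.17072163.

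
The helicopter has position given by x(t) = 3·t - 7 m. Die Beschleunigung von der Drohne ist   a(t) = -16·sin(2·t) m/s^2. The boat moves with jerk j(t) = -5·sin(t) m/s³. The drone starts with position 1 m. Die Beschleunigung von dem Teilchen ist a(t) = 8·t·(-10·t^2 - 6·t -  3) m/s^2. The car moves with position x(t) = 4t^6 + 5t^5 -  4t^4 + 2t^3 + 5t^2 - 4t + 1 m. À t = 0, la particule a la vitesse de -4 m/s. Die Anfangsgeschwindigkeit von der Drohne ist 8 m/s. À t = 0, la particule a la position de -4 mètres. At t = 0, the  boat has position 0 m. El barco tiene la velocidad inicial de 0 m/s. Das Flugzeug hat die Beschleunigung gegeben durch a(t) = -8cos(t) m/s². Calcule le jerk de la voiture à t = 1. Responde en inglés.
Starting from position x(t) = 4·t^6 + 5·t^5 - 4·t^4 + 2·t^3 + 5·t^2 - 4·t + 1, we take 3 derivatives. Differentiating position, we get velocity: v(t) = 24·t^5 + 25·t^4 - 16·t^3 + 6·t^2 + 10·t - 4. Taking d/dt of v(t), we find a(t) = 120·t^4 + 100·t^3 - 48·t^2 + 12·t + 10. Taking d/dt of a(t), we find j(t) = 480·t^3 + 300·t^2 - 96·t + 12. From the given jerk equation j(t) = 480·t^3 + 300·t^2 - 96·t + 12, we substitute t = 1 to get j = 696.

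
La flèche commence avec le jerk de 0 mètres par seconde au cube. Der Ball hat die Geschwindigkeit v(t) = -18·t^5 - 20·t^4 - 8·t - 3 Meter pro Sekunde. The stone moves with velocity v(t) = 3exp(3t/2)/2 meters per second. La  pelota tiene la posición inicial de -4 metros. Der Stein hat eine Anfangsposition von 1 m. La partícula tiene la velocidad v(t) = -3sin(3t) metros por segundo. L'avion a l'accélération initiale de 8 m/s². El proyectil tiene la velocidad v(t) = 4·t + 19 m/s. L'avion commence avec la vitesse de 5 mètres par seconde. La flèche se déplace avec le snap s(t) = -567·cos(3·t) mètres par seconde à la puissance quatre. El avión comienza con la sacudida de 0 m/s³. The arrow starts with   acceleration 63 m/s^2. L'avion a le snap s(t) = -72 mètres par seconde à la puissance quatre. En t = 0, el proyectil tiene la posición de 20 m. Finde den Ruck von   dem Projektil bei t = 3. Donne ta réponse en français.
En partant de la vitesse v(t) = 4·t + 19, nous prenons 2 dérivées. En prenant d/dt de v(t), nous trouvons a(t) = 4. La dérivée de l'accélération donne le jerk: j(t) = 0. De l'équation du jerk j(t) = 0, nous substituons t = 3 pour obtenir j = 0.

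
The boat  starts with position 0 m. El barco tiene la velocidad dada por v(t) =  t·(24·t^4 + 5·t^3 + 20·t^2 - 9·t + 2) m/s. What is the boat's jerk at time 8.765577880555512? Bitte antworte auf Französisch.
Nous devons dériver notre équation de la vitesse v(t) = t·(24·t^4 + 5·t^3 + 20·t^2 - 9·t + 2) 2 fois. La dérivée de la vitesse donne l'accélération: a(t) = 24·t^4 + 5·t^3 + 20·t^2 + t·(96·t^3 + 15·t^2 + 40·t - 9) - 9·t + 2. En dérivant l'accélération, nous obtenons le jerk: j(t) = 192·t^3 + 30·t^2 + t·(288·t^2 + 30·t + 40) + 80·t - 18. Nous avons le jerk j(t) = 192·t^3 + 30·t^2 + t·(288·t^2 + 30·t + 40) + 80·t - 18. En substituant t = 8.765577880555512: j(8.765577880555512) = 328927.011472825.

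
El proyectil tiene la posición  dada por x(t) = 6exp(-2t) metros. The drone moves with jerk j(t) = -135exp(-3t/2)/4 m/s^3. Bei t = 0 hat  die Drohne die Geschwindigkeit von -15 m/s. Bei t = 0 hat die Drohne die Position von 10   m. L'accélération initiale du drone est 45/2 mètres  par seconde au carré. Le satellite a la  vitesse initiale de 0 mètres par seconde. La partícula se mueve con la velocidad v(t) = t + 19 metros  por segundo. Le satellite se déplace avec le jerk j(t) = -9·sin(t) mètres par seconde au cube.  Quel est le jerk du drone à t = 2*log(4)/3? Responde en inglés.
From the given jerk equation j(t) = -135·exp(-3·t/2)/4, we substitute t = 2*log(4)/3 to get j = -135/16.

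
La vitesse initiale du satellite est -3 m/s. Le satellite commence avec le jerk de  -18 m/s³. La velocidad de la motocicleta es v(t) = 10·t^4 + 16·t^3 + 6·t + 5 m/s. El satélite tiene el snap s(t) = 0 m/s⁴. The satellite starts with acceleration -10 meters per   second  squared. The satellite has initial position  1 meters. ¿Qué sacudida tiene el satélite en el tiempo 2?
Necesitamos integrar nuestra ecuación del snap s(t) = 0 1 vez. Tomando ∫s(t)dt y aplicando j(0) = -18, encontramos j(t) = -18. Usando j(t) = -18 y sustituyendo t = 2, encontramos j = -18.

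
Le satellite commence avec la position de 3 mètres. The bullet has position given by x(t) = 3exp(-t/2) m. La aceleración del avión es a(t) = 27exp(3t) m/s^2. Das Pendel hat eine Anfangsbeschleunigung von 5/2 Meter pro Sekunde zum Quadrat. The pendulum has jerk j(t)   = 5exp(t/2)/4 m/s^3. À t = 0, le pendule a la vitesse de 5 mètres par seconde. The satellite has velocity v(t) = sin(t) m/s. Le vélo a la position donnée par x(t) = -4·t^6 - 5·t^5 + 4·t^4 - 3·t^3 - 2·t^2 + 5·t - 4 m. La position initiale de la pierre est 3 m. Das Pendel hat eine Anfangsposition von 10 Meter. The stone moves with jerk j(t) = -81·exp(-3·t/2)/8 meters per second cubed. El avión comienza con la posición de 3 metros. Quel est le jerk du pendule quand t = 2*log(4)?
En utilisant j(t) = 5·exp(t/2)/4 et en substituant t = 2*log(4), nous trouvons j = 5.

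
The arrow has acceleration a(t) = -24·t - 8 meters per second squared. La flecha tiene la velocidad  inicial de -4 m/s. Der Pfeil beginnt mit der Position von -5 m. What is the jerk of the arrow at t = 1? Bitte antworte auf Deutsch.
Ausgehend von der Beschleunigung a(t) = -24·t - 8, nehmen wir 1 Ableitung. Durch Ableiten von der Beschleunigung erhalten wir den Ruck: j(t) = -24. Wir haben den Ruck j(t) = -24. Durch Einsetzen von t = 1: j(1) = -24.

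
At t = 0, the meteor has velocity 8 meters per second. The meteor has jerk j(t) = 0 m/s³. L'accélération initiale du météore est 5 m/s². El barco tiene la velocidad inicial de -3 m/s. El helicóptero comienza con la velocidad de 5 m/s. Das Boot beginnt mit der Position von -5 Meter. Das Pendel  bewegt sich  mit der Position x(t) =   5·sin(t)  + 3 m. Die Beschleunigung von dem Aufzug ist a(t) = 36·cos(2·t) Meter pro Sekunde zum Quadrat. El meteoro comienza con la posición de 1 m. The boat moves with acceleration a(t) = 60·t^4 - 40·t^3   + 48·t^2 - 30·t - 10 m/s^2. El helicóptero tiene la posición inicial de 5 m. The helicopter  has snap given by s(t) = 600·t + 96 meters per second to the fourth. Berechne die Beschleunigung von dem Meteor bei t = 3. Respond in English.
To solve this, we need to take 1 integral of our jerk equation j(t) = 0. The integral of jerk is acceleration. Using a(0) = 5, we get a(t) = 5. We have acceleration a(t) = 5. Substituting t = 3: a(3) = 5.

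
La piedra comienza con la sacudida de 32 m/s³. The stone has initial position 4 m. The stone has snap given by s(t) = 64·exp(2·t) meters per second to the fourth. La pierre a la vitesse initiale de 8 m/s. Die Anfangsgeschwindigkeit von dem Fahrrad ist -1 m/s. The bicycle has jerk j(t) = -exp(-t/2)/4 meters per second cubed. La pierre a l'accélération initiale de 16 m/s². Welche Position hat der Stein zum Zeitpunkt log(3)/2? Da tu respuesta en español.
Debemos encontrar la integral de nuestra ecuación del snap s(t) = 64·exp(2·t) 4 veces. La antiderivada del snap, con j(0) = 32, da la sacudida: j(t) = 32·exp(2·t). La antiderivada de la sacudida, con a(0) = 16, da la aceleración: a(t) = 16·exp(2·t). La integral de la aceleración, con v(0) = 8, da la velocidad: v(t) = 8·exp(2·t). La integral de la velocidad es la posición. Usando x(0) = 4, obtenemos x(t) = 4·exp(2·t). Usando x(t) = 4·exp(2·t) y sustituyendo t = log(3)/2, encontramos x = 12.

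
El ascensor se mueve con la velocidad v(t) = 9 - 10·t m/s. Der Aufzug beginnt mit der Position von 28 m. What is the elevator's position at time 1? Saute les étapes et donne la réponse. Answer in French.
La réponse est 32.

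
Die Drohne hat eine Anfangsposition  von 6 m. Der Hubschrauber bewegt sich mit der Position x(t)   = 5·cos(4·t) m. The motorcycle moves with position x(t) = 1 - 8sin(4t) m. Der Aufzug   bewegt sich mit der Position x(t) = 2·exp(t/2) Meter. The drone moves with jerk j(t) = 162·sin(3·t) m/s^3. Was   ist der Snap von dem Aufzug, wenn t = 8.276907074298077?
Ausgehend von der Position x(t) = 2·exp(t/2), nehmen wir 4 Ableitungen. Mit d/dt von x(t) finden wir v(t) = exp(t/2). Mit d/dt von v(t) finden wir a(t) = exp(t/2)/2. Durch Ableiten von der Beschleunigung erhalten wir den Ruck: j(t) = exp(t/2)/4. Die Ableitung von dem Ruck ergibt den Snap: s(t) = exp(t/2)/8. Wir haben den Snap s(t) = exp(t/2)/8. Durch Einsetzen von t = 8.276907074298077: s(8.276907074298077) = 7.83822178476980.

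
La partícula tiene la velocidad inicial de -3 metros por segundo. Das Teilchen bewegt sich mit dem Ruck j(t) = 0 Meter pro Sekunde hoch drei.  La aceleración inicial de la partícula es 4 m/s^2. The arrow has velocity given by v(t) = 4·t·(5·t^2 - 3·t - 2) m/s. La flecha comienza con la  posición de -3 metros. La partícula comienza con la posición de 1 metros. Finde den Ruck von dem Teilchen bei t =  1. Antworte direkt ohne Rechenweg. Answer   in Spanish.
La respuesta es 0.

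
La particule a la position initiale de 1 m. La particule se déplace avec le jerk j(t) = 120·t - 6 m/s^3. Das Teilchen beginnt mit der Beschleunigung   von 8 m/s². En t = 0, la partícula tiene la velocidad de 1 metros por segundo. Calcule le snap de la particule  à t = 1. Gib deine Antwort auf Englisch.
Starting from jerk j(t) = 120·t - 6, we take 1 derivative. The derivative of jerk gives snap: s(t) = 120. Using s(t) = 120 and substituting t = 1, we find s = 120.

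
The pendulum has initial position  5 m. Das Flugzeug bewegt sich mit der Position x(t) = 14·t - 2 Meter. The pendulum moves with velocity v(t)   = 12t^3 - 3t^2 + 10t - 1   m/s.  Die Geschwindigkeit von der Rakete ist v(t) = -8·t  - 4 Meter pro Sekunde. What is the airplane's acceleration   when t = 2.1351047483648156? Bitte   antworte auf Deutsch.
Um dies zu lösen, müssen wir 2 Ableitungen unserer Gleichung für die Position x(t) = 14·t - 2 nehmen. Mit d/dt von x(t) finden wir v(t) = 14. Die Ableitung von der Geschwindigkeit ergibt die Beschleunigung: a(t) = 0. Aus der Gleichung für die Beschleunigung a(t) = 0, setzen wir t = 2.1351047483648156 ein und erhalten a = 0.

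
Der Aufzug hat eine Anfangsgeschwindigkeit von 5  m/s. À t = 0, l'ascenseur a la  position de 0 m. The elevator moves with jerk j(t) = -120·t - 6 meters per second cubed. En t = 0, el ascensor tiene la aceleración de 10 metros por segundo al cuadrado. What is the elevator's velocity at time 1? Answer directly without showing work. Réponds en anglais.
The velocity at t = 1 is v = -8.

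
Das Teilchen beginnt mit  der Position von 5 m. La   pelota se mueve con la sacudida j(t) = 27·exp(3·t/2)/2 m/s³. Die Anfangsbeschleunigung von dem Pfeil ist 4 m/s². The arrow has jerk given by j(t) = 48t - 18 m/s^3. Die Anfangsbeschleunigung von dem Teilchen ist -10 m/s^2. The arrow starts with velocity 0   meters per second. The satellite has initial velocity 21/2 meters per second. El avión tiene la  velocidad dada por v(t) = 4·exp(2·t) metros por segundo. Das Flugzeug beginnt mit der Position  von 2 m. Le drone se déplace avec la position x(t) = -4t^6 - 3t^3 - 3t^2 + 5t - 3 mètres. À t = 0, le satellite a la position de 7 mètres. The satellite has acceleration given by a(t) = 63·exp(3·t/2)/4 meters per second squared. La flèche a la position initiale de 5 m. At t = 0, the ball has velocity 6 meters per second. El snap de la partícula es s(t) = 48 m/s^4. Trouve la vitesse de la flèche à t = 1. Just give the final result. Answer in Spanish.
v(1) = 3.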